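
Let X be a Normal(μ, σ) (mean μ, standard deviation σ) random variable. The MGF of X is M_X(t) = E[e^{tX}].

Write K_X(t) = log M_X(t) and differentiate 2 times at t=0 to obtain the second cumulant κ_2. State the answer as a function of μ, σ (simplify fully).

M_X(t) = e^(μ*t + σ^2*t^2/2)
K_X(t) = log M_X(t) = μ*t + σ^2*t^2/2
D^2[K](t) = σ^2

κ_2 = D^2[K](0) = σ^2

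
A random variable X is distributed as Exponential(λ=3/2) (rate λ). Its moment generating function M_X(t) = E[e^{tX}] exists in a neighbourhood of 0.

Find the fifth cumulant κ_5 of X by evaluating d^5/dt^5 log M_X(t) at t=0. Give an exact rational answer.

κ_5 = d^5K/dt^5 |_{t=0} = 256/81

M_X(t) = 3/(2*(3/2 - t))
K_X(t) = log M_X(t) = -log(3/2 - t) - log(2) + log(3)
dK/dt = -2/(2*t - 3)
d^2K/dt^2 = 4/(4*t^2 - 12*t + 9)
d^3K/dt^3 = -16/(8*t^3 - 36*t^2 + 54*t - 27)
d^4K/dt^4 = 96/(16*t^4 - 96*t^3 + 216*t^2 - 216*t + 81)
d^5K/dt^5 = -768/(32*t^5 - 240*t^4 + 720*t^3 - 1080*t^2 + 810*t - 243)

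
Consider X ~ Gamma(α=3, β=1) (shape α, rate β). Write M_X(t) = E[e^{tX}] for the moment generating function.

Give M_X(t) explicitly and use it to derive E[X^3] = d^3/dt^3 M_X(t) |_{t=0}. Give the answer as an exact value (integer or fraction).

E[X^3] = M^(3)(0) = 60

M_X(t) = (1 - t)^(-3)
M^(3)(t) = 60/(t^6 - 6*t^5 + 15*t^4 - 20*t^3 + 15*t^2 - 6*t + 1)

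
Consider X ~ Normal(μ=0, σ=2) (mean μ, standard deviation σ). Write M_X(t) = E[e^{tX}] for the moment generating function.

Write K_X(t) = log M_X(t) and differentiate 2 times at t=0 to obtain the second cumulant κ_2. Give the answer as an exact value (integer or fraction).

κ_2 = d^2K/dt^2 |_{t=0} = 4

M_X(t) = e^(2*t^2)
K_X(t) = log M_X(t) = 2*t^2
dK/dt = 4*t
d^2K/dt^2 = 4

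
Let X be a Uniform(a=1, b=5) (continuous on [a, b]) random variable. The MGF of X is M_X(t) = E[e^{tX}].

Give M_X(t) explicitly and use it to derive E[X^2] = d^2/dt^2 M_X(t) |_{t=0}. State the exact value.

M_X(t) = (e^(5*t) - e^(t))/(4*t)
M^(2)(t) = (25*t^2*e^(5*t) - t^2*e^(t) - 10*t*e^(5*t) + 2*t*e^(t) + 2*e^(5*t) - 2*e^(t))/(4*t^3)

E[X^2] = M^(2)(0) = 31/3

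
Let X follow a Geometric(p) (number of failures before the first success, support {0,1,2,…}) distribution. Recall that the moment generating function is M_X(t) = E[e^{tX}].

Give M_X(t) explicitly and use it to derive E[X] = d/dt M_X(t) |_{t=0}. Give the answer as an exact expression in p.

E[X] = D[M](0) = (1 - p)/p

M_X(t) = p/(-(1 - p)*e^(t) + 1)
D[M](t) = (-p^2*e^(t) + p*e^(t))/(p^2*e^(2*t) - 2*p*e^(2*t) + 2*p*e^(t) + e^(2*t) - 2*e^(t) + 1)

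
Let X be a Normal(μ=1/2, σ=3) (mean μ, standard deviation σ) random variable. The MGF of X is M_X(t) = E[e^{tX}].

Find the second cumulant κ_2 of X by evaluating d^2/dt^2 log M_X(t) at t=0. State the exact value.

M_X(t) = e^(9*t^2/2 + t/2)
K_X(t) = log M_X(t) = 9*t^2/2 + t/2
dK/dt = 9*t + 1/2
d^2K/dt^2 = 9

κ_2 = d^2K/dt^2 |_{t=0} = 9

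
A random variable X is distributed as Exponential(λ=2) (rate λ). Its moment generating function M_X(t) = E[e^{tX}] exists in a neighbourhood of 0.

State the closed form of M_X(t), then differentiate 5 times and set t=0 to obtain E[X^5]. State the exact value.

M_X(t) = 2/(2 - t)
D^5[M](t) = 240/(t^6 - 12*t^5 + 60*t^4 - 160*t^3 + 240*t^2 - 192*t + 64)

E[X^5] = D^5[M](0) = 15/4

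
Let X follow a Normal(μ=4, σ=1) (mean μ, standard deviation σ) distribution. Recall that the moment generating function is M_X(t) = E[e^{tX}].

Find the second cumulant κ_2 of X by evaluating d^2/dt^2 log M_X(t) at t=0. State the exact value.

M_X(t) = e^(t^2/2 + 4*t)
K_X(t) = log M_X(t) = t^2/2 + 4*t
K^(2)(t) = 1

κ_2 = K^(2)(0) = 1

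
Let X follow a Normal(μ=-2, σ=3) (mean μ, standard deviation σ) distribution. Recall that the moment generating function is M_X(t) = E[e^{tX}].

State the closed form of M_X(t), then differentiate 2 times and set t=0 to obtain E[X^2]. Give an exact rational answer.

M_X(t) = e^(9*t^2/2 - 2*t)
M′(t) = 9*t*e^(-2*t)*e^(9*t^2/2) - 2*e^(-2*t)*e^(9*t^2/2)
M′′(t) = (81*t^2*e^(9*t^2/2) - 36*t*e^(9*t^2/2) + 13*e^(9*t^2/2))*e^(-2*t)

E[X^2] = M′′(0) = 13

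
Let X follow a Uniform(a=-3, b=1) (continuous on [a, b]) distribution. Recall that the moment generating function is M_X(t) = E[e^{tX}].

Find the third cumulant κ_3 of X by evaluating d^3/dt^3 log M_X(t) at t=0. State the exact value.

M_X(t) = (e^(t) - e^(-3*t))/(4*t)
K_X(t) = log M_X(t) = -log(t) + log(e^(t) - e^(-3*t)) - 2*log(2)
dK/dt = (t*e^(4*t) + 3*t - e^(4*t) + 1)/(t*e^(4*t) - t)
d^2K/dt^2 = (-16*t^2*e^(4*t) + e^(8*t) - 2*e^(4*t) + 1)/(t^2*e^(8*t) - 2*t^2*e^(4*t) + t^2)
d^3K/dt^3 = (64*t^3*e^(8*t) + 64*t^3*e^(4*t) - 2*e^(12*t) + 6*e^(8*t) - 6*e^(4*t) + 2)/(t^3*e^(12*t) - 3*t^3*e^(8*t) + 3*t^3*e^(4*t) - t^3)

κ_3 = d^3K/dt^3 |_{t=0} = 0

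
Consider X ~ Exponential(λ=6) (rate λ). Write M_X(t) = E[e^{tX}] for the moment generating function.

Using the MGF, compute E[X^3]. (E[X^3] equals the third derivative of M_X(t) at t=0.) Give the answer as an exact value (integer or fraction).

E[X^3] = D^3[M](0) = 1/36

M_X(t) = 6/(6 - t)
D^3[M](t) = 36/(t^4 - 24*t^3 + 216*t^2 - 864*t + 1296)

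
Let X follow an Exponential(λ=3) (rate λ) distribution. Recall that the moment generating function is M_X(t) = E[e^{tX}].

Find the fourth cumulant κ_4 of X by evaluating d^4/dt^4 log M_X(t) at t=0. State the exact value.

κ_4 = D^4[K](0) = 2/27

M_X(t) = 3/(3 - t)
K_X(t) = log M_X(t) = -log(3 - t) + log(3)
D^4[K](t) = 6/(t^4 - 12*t^3 + 54*t^2 - 108*t + 81)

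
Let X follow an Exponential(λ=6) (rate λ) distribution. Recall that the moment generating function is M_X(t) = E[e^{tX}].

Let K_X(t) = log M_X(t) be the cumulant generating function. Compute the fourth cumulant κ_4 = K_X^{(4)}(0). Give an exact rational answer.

M_X(t) = 6/(6 - t)
K_X(t) = log M_X(t) = -log(6 - t) + log(6)
D^4[K](t) = 6/(t^4 - 24*t^3 + 216*t^2 - 864*t + 1296)

κ_4 = D^4[K](0) = 1/216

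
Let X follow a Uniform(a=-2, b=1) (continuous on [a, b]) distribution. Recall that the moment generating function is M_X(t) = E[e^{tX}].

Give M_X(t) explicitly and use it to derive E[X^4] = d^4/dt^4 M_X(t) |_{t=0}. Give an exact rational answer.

E[X^4] = d^4M/dt^4 |_{t=0} = 11/5

M_X(t) = (e^(t) - e^(-2*t))/(3*t)
dM/dt = (t*e^(3*t) + 2*t - e^(3*t) + 1)*e^(-2*t)/(3*t^2)
d^2M/dt^2 = (t^2*e^(3*t) - 4*t^2 - 2*t*e^(3*t) - 4*t + 2*e^(3*t) - 2)*e^(-2*t)/(3*t^3)
d^3M/dt^3 = (t^3*e^(3*t) + 8*t^3 - 3*t^2*e^(3*t) + 12*t^2 + 6*t*e^(3*t) + 12*t - 6*e^(3*t) + 6)*e^(-2*t)/(3*t^4)
d^4M/dt^4 = (t^4*e^(3*t) - 16*t^4 - 4*t^3*e^(3*t) - 32*t^3 + 12*t^2*e^(3*t) - 48*t^2 - 24*t*e^(3*t) - 48*t + 24*e^(3*t) - 24)*e^(-2*t)/(3*t^5)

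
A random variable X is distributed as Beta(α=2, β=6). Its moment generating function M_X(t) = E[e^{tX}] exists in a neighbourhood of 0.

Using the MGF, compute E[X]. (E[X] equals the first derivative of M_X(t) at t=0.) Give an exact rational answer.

E[X] = dM/dt |_{t=0} = 1/4

M_X(t) = ₁F₁(2; 8; t)
dM/dt = ₁F₁(3; 9; t)/4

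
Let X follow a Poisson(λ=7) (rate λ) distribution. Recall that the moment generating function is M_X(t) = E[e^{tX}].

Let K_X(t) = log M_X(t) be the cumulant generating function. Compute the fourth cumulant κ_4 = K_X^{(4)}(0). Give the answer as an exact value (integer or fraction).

κ_4 = K′′′′(0) = 7

M_X(t) = e^(7*e^(t) - 7)
K_X(t) = log M_X(t) = 7*e^(t) - 7
K′(t) = 7*e^(t)
K′′(t) = 7*e^(t)
K′′′(t) = 7*e^(t)
K′′′′(t) = 7*e^(t)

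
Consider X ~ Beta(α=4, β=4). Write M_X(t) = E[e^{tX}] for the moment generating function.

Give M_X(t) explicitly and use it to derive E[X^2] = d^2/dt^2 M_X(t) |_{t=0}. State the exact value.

E[X^2] = M′′(0) = 5/18

M_X(t) = ₁F₁(4; 8; t)
M′(t) = ₁F₁(5; 9; t)/2
M′′(t) = 5*₁F₁(6; 10; t)/18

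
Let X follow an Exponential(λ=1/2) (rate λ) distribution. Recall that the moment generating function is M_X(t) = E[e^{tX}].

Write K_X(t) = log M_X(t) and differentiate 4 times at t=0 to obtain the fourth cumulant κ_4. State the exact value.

M_X(t) = 1/(2*(1/2 - t))
K_X(t) = log M_X(t) = -log(1/2 - t) - log(2)
K′(t) = -2/(2*t - 1)
K′′(t) = 4/(4*t^2 - 4*t + 1)
K′′′(t) = -16/(8*t^3 - 12*t^2 + 6*t - 1)
K′′′′(t) = 96/(16*t^4 - 32*t^3 + 24*t^2 - 8*t + 1)

κ_4 = K′′′′(0) = 96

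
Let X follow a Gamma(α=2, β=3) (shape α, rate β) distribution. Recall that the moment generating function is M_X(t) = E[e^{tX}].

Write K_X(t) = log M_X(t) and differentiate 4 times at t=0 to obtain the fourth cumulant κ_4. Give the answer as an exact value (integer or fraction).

M_X(t) = 9/(3 - t)^2
K_X(t) = log M_X(t) = -2*log(3 - t) + 2*log(3)
K′(t) = -2/(t - 3)
K′′(t) = 2/(t^2 - 6*t + 9)
K′′′(t) = -4/(t^3 - 9*t^2 + 27*t - 27)
K′′′′(t) = 12/(t^4 - 12*t^3 + 54*t^2 - 108*t + 81)

κ_4 = K′′′′(0) = 4/27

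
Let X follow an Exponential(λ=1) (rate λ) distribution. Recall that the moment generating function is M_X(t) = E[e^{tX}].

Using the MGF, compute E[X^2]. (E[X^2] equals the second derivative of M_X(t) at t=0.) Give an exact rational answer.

M_X(t) = 1/(1 - t)
M^(2)(t) = -2/(t^3 - 3*t^2 + 3*t - 1)

E[X^2] = M^(2)(0) = 2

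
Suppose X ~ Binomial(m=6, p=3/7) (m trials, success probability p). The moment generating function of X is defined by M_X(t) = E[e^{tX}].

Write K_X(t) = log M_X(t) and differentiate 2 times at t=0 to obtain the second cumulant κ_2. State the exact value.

κ_2 = d^2K/dt^2 |_{t=0} = 72/49

M_X(t) = (3*e^(t)/7 + 4/7)^6
K_X(t) = log M_X(t) = 6*log(3*e^(t)/7 + 4/7)
dK/dt = 18*e^(t)/(3*e^(t) + 4)
d^2K/dt^2 = 72*e^(t)/(9*e^(2*t) + 24*e^(t) + 16)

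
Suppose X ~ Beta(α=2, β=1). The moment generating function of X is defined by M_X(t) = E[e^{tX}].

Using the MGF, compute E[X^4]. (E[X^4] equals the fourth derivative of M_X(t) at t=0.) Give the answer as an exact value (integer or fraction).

E[X^4] = d^4M/dt^4 |_{t=0} = 1/3

M_X(t) = ₁F₁(2; 3; t)
dM/dt = 2*₁F₁(3; 4; t)/3
d^2M/dt^2 = ₁F₁(4; 5; t)/2
d^3M/dt^3 = 2*₁F₁(5; 6; t)/5
d^4M/dt^4 = ₁F₁(6; 7; t)/3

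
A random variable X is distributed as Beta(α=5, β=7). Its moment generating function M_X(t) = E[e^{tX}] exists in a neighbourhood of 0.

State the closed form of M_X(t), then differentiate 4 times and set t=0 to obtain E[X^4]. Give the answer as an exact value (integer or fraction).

M_X(t) = ₁F₁(5; 12; t)
M^(4)(t) = 2*₁F₁(9; 16; t)/39

E[X^4] = M^(4)(0) = 2/39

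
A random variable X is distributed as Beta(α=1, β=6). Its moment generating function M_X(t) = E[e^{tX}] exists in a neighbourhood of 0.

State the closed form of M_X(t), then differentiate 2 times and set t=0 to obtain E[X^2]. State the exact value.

M_X(t) = ₁F₁(1; 7; t)
D^2[M](t) = ₁F₁(3; 9; t)/28

E[X^2] = D^2[M](0) = 1/28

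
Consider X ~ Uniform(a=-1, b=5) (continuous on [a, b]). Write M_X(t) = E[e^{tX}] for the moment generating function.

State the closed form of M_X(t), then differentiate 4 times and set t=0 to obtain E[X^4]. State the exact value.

M_X(t) = (e^(5*t) - e^(-t))/(6*t)
dM/dt = (5*t*e^(6*t) + t - e^(6*t) + 1)*e^(-t)/(6*t^2)
d^2M/dt^2 = (25*t^2*e^(6*t) - t^2 - 10*t*e^(6*t) - 2*t + 2*e^(6*t) - 2)*e^(-t)/(6*t^3)
d^3M/dt^3 = (125*t^3*e^(6*t) + t^3 - 75*t^2*e^(6*t) + 3*t^2 + 30*t*e^(6*t) + 6*t - 6*e^(6*t) + 6)*e^(-t)/(6*t^4)
d^4M/dt^4 = (625*t^4*e^(6*t) - t^4 - 500*t^3*e^(6*t) - 4*t^3 + 300*t^2*e^(6*t) - 12*t^2 - 120*t*e^(6*t) - 24*t + 24*e^(6*t) - 24)*e^(-t)/(6*t^5)

E[X^4] = d^4M/dt^4 |_{t=0} = 521/5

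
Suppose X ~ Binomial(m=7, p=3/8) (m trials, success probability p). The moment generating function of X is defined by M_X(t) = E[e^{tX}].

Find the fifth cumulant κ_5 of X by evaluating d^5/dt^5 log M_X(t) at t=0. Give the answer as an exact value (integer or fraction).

M_X(t) = (3*e^(t)/8 + 5/8)^7
K_X(t) = log M_X(t) = 7*log(3*e^(t)/8 + 5/8)
K′(t) = 21*e^(t)/(3*e^(t) + 5)
K′′(t) = 105*e^(t)/(9*e^(2*t) + 30*e^(t) + 25)
K′′′(t) = (-315*e^(2*t) + 525*e^(t))/(27*e^(3*t) + 135*e^(2*t) + 225*e^(t) + 125)
K′′′′(t) = (945*e^(3*t) - 6300*e^(2*t) + 2625*e^(t))/(81*e^(4*t) + 540*e^(3*t) + 1350*e^(2*t) + 1500*e^(t) + 625)
K′′′′′(t) = (-2835*e^(4*t) + 51975*e^(3*t) - 86625*e^(2*t) + 13125*e^(t))/(243*e^(5*t) + 2025*e^(4*t) + 6750*e^(3*t) + 11250*e^(2*t) + 9375*e^(t) + 3125)

κ_5 = K′′′′′(0) = -3045/4096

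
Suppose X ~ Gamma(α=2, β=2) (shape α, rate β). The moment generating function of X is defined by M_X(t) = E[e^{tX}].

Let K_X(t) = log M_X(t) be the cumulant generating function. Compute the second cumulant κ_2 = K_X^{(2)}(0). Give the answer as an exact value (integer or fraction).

κ_2 = K′′(0) = 1/2

M_X(t) = 4/(2 - t)^2
K_X(t) = log M_X(t) = -2*log(2 - t) + 2*log(2)
K′(t) = -2/(t - 2)
K′′(t) = 2/(t^2 - 4*t + 4)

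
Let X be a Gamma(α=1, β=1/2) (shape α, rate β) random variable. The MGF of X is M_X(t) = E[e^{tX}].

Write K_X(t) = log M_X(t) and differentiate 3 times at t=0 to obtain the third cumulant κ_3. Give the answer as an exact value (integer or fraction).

M_X(t) = 1/(2*(1/2 - t))
K_X(t) = log M_X(t) = -log(1/2 - t) - log(2)
D^3[K](t) = -16/(8*t^3 - 12*t^2 + 6*t - 1)

κ_3 = D^3[K](0) = 16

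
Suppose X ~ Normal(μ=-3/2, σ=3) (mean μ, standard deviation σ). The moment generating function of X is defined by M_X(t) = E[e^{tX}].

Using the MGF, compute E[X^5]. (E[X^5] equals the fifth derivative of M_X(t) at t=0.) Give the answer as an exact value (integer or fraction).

E[X^5] = M^(5)(0) = -68283/32

M_X(t) = e^(9*t^2/2 - 3*t/2)
M^(5)(t) = (1889568*t^5*e^(9*t^2/2) - 1574640*t^4*e^(9*t^2/2) + 2624400*t^3*e^(9*t^2/2) - 1137240*t^2*e^(9*t^2/2) + 532170*t*e^(9*t^2/2) - 68283*e^(9*t^2/2))*e^(-3*t/2)/32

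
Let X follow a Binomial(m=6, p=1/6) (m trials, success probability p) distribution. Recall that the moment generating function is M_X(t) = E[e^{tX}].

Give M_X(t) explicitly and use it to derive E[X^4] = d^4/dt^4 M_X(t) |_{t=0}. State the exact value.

E[X^4] = M′′′′(0) = 94/9

M_X(t) = (e^(t)/6 + 5/6)^6
M′(t) = e^(6*t)/7776 + 25*e^(5*t)/7776 + 125*e^(4*t)/3888 + 625*e^(3*t)/3888 + 3125*e^(2*t)/7776 + 3125*e^(t)/7776
M′′(t) = e^(6*t)/1296 + 125*e^(5*t)/7776 + 125*e^(4*t)/972 + 625*e^(3*t)/1296 + 3125*e^(2*t)/3888 + 3125*e^(t)/7776
M′′′(t) = e^(6*t)/216 + 625*e^(5*t)/7776 + 125*e^(4*t)/243 + 625*e^(3*t)/432 + 3125*e^(2*t)/1944 + 3125*e^(t)/7776
M′′′′(t) = e^(6*t)/36 + 3125*e^(5*t)/7776 + 500*e^(4*t)/243 + 625*e^(3*t)/144 + 3125*e^(2*t)/972 + 3125*e^(t)/7776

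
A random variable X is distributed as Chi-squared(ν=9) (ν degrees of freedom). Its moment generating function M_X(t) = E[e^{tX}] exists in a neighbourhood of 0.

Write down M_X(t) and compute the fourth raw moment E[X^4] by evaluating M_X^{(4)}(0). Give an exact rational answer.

M_X(t) = (1 - 2*t)^(-9/2)

E[X^4] = D^4[M](0) = 19305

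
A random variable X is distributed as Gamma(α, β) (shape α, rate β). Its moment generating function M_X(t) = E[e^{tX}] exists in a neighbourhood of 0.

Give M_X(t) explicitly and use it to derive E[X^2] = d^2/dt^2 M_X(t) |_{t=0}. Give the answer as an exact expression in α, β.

E[X^2] = M′′(0) = α*(α + 1)/β^2

M_X(t) = (β/(β - t))^α
M′(t) = -α*β^α*(1/(β - t))^α/(-β + t)
M′′(t) = (α^2*β^α*(1/(β - t))^α + α*β^α*(1/(β - t))^α)/(β^2 - 2*β*t + t^2)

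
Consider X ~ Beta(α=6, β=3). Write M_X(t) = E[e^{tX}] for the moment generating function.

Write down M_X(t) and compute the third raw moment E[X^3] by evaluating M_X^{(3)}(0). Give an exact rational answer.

E[X^3] = M^(3)(0) = 56/165

M_X(t) = ₁F₁(6; 9; t)
M^(3)(t) = 56*₁F₁(9; 12; t)/165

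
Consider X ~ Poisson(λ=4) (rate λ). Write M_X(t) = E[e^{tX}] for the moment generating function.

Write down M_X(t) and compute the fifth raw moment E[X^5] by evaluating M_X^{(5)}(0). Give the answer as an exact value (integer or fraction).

M_X(t) = e^(4*e^(t) - 4)
M^(5)(t) = (1024*e^(5*t)*e^(4*e^(t)) + 2560*e^(4*t)*e^(4*e^(t)) + 1600*e^(3*t)*e^(4*e^(t)) + 240*e^(2*t)*e^(4*e^(t)) + 4*e^(t)*e^(4*e^(t)))*e^(-4)

E[X^5] = M^(5)(0) = 5428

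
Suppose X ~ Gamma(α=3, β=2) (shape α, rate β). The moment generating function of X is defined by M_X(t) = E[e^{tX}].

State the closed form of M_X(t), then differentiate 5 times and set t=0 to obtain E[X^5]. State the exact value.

E[X^5] = d^5M/dt^5 |_{t=0} = 315/4

M_X(t) = 8/(2 - t)^3
dM/dt = 24/(t^4 - 8*t^3 + 24*t^2 - 32*t + 16)
d^2M/dt^2 = -96/(t^5 - 10*t^4 + 40*t^3 - 80*t^2 + 80*t - 32)
d^3M/dt^3 = 480/(t^6 - 12*t^5 + 60*t^4 - 160*t^3 + 240*t^2 - 192*t + 64)
d^4M/dt^4 = -2880/(t^7 - 14*t^6 + 84*t^5 - 280*t^4 + 560*t^3 - 672*t^2 + 448*t - 128)
d^5M/dt^5 = 20160/(t^8 - 16*t^7 + 112*t^6 - 448*t^5 + 1120*t^4 - 1792*t^3 + 1792*t^2 - 1024*t + 256)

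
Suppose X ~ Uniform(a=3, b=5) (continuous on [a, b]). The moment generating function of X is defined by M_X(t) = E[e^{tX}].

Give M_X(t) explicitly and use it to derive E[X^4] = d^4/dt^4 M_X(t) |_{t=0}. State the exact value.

M_X(t) = (e^(5*t) - e^(3*t))/(2*t)

E[X^4] = D^4[M](0) = 1441/5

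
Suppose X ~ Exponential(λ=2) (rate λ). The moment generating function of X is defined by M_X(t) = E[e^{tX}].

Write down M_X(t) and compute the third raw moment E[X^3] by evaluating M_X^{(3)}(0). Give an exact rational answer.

E[X^3] = M′′′(0) = 3/4

M_X(t) = 2/(2 - t)
M′(t) = 2/(t^2 - 4*t + 4)
M′′(t) = -4/(t^3 - 6*t^2 + 12*t - 8)
M′′′(t) = 12/(t^4 - 8*t^3 + 24*t^2 - 32*t + 16)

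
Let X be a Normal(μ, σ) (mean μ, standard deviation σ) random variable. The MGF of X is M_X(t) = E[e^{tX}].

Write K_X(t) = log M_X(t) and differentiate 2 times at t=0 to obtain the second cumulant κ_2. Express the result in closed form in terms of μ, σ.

M_X(t) = e^(μ*t + σ^2*t^2/2)
K_X(t) = log M_X(t) = μ*t + σ^2*t^2/2
K′(t) = μ + σ^2*t
K′′(t) = σ^2

κ_2 = K′′(0) = σ^2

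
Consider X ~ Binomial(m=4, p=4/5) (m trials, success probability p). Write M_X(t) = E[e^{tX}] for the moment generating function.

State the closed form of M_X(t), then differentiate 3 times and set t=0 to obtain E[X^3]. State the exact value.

E[X^3] = d^3M/dt^3 |_{t=0} = 4816/125

M_X(t) = (4*e^(t)/5 + 1/5)^4
dM/dt = 1024*e^(4*t)/625 + 768*e^(3*t)/625 + 192*e^(2*t)/625 + 16*e^(t)/625
d^2M/dt^2 = 4096*e^(4*t)/625 + 2304*e^(3*t)/625 + 384*e^(2*t)/625 + 16*e^(t)/625
d^3M/dt^3 = 16384*e^(4*t)/625 + 6912*e^(3*t)/625 + 768*e^(2*t)/625 + 16*e^(t)/625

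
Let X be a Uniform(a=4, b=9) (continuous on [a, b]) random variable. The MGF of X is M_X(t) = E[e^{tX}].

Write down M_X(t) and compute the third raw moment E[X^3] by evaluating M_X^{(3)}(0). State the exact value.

M_X(t) = (e^(9*t) - e^(4*t))/(5*t)
dM/dt = (9*t*e^(9*t) - 4*t*e^(4*t) - e^(9*t) + e^(4*t))/(5*t^2)
d^2M/dt^2 = (81*t^2*e^(9*t) - 16*t^2*e^(4*t) - 18*t*e^(9*t) + 8*t*e^(4*t) + 2*e^(9*t) - 2*e^(4*t))/(5*t^3)
d^3M/dt^3 = (729*t^3*e^(9*t) - 64*t^3*e^(4*t) - 243*t^2*e^(9*t) + 48*t^2*e^(4*t) + 54*t*e^(9*t) - 24*t*e^(4*t) - 6*e^(9*t) + 6*e^(4*t))/(5*t^4)

E[X^3] = d^3M/dt^3 |_{t=0} = 1261/4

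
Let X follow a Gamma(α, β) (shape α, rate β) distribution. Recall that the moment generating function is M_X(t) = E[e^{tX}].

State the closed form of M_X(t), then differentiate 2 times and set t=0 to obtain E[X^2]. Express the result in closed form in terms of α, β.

E[X^2] = M′′(0) = α*(α + 1)/β^2

M_X(t) = (β/(β - t))^α
M′(t) = -α*β^α*(1/(β - t))^α/(-β + t)
M′′(t) = (α^2*β^α*(1/(β - t))^α + α*β^α*(1/(β - t))^α)/(β^2 - 2*β*t + t^2)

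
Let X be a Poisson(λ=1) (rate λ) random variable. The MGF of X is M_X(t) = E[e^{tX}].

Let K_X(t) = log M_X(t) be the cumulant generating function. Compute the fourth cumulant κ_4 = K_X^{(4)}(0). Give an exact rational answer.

M_X(t) = e^(e^(t) - 1)
K_X(t) = log M_X(t) = e^(t) - 1
dK/dt = e^(t)
d^2K/dt^2 = e^(t)
d^3K/dt^3 = e^(t)
d^4K/dt^4 = e^(t)

κ_4 = d^4K/dt^4 |_{t=0} = 1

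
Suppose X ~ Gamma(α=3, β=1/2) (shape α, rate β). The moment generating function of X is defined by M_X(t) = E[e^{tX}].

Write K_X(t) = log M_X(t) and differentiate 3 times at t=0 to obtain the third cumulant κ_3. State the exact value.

κ_3 = K^(3)(0) = 48

M_X(t) = 1/(8*(1/2 - t)^3)
K_X(t) = log M_X(t) = -3*log(1/2 - t) - 3*log(2)
K^(3)(t) = -48/(8*t^3 - 12*t^2 + 6*t - 1)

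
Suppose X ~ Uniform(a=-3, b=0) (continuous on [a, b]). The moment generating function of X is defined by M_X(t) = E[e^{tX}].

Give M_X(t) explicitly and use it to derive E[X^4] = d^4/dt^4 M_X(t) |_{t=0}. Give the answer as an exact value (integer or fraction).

M_X(t) = (1 - e^(-3*t))/(3*t)
M^(4)(t) = (-27*t^4 - 36*t^3 - 36*t^2 - 24*t + 8*e^(3*t) - 8)*e^(-3*t)/t^5

E[X^4] = M^(4)(0) = 81/5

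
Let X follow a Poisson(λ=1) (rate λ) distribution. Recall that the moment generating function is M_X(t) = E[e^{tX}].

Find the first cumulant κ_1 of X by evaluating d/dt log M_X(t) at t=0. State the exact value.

κ_1 = K′(0) = 1

M_X(t) = e^(e^(t) - 1)
K_X(t) = log M_X(t) = e^(t) - 1
K′(t) = e^(t)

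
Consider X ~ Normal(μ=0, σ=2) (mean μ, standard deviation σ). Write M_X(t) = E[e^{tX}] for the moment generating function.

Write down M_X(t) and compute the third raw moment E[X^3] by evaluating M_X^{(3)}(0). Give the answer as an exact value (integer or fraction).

M_X(t) = e^(2*t^2)
M^(3)(t) = 64*t^3*e^(2*t^2) + 48*t*e^(2*t^2)

E[X^3] = M^(3)(0) = 0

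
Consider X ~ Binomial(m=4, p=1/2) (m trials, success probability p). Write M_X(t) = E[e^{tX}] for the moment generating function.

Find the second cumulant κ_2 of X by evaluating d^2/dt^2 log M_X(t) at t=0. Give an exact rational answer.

κ_2 = D^2[K](0) = 1

M_X(t) = (e^(t)/2 + 1/2)^4
K_X(t) = log M_X(t) = 4*log(e^(t)/2 + 1/2)
D^2[K](t) = 4*e^(t)/(e^(2*t) + 2*e^(t) + 1)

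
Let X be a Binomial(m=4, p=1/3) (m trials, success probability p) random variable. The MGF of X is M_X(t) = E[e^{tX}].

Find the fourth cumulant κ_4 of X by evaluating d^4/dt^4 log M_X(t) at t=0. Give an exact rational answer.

κ_4 = D^4[K](0) = -8/27

M_X(t) = (e^(t)/3 + 2/3)^4
K_X(t) = log M_X(t) = 4*log(e^(t)/3 + 2/3)
D^4[K](t) = (8*e^(3*t) - 64*e^(2*t) + 32*e^(t))/(e^(4*t) + 8*e^(3*t) + 24*e^(2*t) + 32*e^(t) + 16)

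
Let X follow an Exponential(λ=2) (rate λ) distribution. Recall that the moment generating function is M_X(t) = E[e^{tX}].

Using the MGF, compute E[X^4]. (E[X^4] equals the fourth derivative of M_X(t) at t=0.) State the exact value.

M_X(t) = 2/(2 - t)
dM/dt = 2/(t^2 - 4*t + 4)
d^2M/dt^2 = -4/(t^3 - 6*t^2 + 12*t - 8)
d^3M/dt^3 = 12/(t^4 - 8*t^3 + 24*t^2 - 32*t + 16)
d^4M/dt^4 = -48/(t^5 - 10*t^4 + 40*t^3 - 80*t^2 + 80*t - 32)

E[X^4] = d^4M/dt^4 |_{t=0} = 3/2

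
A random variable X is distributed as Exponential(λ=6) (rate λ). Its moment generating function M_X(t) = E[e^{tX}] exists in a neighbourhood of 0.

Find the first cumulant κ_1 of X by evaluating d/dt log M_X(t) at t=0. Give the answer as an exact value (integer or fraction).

M_X(t) = 6/(6 - t)
K_X(t) = log M_X(t) = -log(6 - t) + log(6)
K^(1)(t) = -1/(t - 6)

κ_1 = K^(1)(0) = 1/6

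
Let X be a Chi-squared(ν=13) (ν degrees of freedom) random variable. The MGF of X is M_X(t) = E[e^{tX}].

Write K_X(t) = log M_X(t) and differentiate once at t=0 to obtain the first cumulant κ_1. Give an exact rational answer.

κ_1 = dK/dt |_{t=0} = 13

M_X(t) = (1 - 2*t)^(-13/2)
K_X(t) = log M_X(t) = -13*log(1 - 2*t)/2
dK/dt = -13/(2*t - 1)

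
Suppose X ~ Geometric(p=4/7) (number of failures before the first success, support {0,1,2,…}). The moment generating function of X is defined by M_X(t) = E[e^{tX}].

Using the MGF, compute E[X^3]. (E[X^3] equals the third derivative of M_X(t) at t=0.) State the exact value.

M_X(t) = 4/(7*(1 - 3*e^(t)/7))
dM/dt = 12*e^(t)/(9*e^(2*t) - 42*e^(t) + 49)
d^2M/dt^2 = (-36*e^(2*t) - 84*e^(t))/(27*e^(3*t) - 189*e^(2*t) + 441*e^(t) - 343)
d^3M/dt^3 = (108*e^(3*t) + 1008*e^(2*t) + 588*e^(t))/(81*e^(4*t) - 756*e^(3*t) + 2646*e^(2*t) - 4116*e^(t) + 2401)

E[X^3] = d^3M/dt^3 |_{t=0} = 213/32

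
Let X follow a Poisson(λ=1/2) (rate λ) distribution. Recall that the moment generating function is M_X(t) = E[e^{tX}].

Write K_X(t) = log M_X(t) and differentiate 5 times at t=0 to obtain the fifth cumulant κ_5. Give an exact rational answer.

M_X(t) = e^(e^(t)/2 - 1/2)
K_X(t) = log M_X(t) = e^(t)/2 - 1/2
K^(5)(t) = e^(t)/2

κ_5 = K^(5)(0) = 1/2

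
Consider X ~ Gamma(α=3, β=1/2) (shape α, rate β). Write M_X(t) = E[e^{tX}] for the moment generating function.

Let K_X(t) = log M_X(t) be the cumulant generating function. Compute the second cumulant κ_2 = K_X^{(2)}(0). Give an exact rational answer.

M_X(t) = 1/(8*(1/2 - t)^3)
K_X(t) = log M_X(t) = -3*log(1/2 - t) - 3*log(2)
K′(t) = -6/(2*t - 1)
K′′(t) = 12/(4*t^2 - 4*t + 1)

κ_2 = K′′(0) = 12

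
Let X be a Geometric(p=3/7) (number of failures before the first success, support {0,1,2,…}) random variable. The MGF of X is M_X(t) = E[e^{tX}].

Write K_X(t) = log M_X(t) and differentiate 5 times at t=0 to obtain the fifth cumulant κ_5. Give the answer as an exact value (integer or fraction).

κ_5 = D^5[K](0) = 35420/81

M_X(t) = 3/(7*(1 - 4*e^(t)/7))
K_X(t) = log M_X(t) = -log(1 - 4*e^(t)/7) - log(7) + log(3)
D^5[K](t) = (-1792*e^(4*t) - 34496*e^(3*t) - 60368*e^(2*t) - 9604*e^(t))/(1024*e^(5*t) - 8960*e^(4*t) + 31360*e^(3*t) - 54880*e^(2*t) + 48020*e^(t) - 16807)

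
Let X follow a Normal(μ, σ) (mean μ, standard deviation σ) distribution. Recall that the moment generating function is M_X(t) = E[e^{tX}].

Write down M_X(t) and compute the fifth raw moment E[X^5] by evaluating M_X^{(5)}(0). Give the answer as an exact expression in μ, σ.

M_X(t) = e^(μ*t + σ^2*t^2/2)
dM/dt = μ*e^(μ*t)*e^(σ^2*t^2/2) + σ^2*t*e^(μ*t)*e^(σ^2*t^2/2)
d^2M/dt^2 = μ^2*e^(μ*t)*e^(σ^2*t^2/2) + 2*μ*σ^2*t*e^(μ*t)*e^(σ^2*t^2/2) + σ^4*t^2*e^(μ*t)*e^(σ^2*t^2/2) + σ^2*e^(μ*t)*e^(σ^2*t^2/2)

E[X^5] = d^5M/dt^5 |_{t=0} = μ*(μ^4 + 10*μ^2*σ^2 + 15*σ^4)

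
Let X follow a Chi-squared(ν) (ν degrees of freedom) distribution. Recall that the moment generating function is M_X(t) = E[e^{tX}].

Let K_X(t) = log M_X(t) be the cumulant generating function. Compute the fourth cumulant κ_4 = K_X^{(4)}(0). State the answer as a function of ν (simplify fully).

κ_4 = K^(4)(0) = 48*ν

M_X(t) = (1 - 2*t)^(-ν/2)
K_X(t) = log M_X(t) = -ν*log(1 - 2*t)/2
K^(4)(t) = 48*ν/(16*t^4 - 32*t^3 + 24*t^2 - 8*t + 1)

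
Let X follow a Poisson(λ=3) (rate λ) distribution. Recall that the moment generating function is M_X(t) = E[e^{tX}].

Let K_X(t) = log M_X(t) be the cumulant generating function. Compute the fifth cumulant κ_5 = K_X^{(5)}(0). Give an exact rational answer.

M_X(t) = e^(3*e^(t) - 3)
K_X(t) = log M_X(t) = 3*e^(t) - 3
D^5[K](t) = 3*e^(t)

κ_5 = D^5[K](0) = 3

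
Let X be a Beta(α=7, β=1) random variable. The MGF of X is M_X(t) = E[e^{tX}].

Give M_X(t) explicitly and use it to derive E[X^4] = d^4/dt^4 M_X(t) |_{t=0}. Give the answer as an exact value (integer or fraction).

E[X^4] = M′′′′(0) = 7/11

M_X(t) = ₁F₁(7; 8; t)
M′(t) = 7*₁F₁(8; 9; t)/8
M′′(t) = 7*₁F₁(9; 10; t)/9
M′′′(t) = 7*₁F₁(10; 11; t)/10
M′′′′(t) = 7*₁F₁(11; 12; t)/11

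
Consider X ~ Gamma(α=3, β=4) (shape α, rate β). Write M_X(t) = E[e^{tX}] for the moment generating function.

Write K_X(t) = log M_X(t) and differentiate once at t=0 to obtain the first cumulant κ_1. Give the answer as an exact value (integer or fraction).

M_X(t) = 64/(4 - t)^3
K_X(t) = log M_X(t) = -3*log(4 - t) + 6*log(2)
K′(t) = -3/(t - 4)

κ_1 = K′(0) = 3/4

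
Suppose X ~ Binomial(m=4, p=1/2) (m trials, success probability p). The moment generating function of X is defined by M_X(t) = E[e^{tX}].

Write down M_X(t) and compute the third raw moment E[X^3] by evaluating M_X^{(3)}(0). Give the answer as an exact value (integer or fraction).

E[X^3] = D^3[M](0) = 14

M_X(t) = (e^(t)/2 + 1/2)^4
D^3[M](t) = 4*e^(4*t) + 27*e^(3*t)/4 + 3*e^(2*t) + e^(t)/4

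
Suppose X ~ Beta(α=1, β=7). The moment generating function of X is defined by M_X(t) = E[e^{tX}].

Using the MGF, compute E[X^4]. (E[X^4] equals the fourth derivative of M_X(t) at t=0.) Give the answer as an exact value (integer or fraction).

M_X(t) = ₁F₁(1; 8; t)
dM/dt = ₁F₁(2; 9; t)/8
d^2M/dt^2 = ₁F₁(3; 10; t)/36
d^3M/dt^3 = ₁F₁(4; 11; t)/120
d^4M/dt^4 = ₁F₁(5; 12; t)/330

E[X^4] = d^4M/dt^4 |_{t=0} = 1/330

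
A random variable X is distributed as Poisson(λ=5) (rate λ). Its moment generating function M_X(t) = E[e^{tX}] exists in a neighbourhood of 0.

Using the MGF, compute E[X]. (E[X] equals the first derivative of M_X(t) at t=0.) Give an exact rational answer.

E[X] = M′(0) = 5

M_X(t) = e^(5*e^(t) - 5)
M′(t) = 5*e^(-5)*e^(t)*e^(5*e^(t))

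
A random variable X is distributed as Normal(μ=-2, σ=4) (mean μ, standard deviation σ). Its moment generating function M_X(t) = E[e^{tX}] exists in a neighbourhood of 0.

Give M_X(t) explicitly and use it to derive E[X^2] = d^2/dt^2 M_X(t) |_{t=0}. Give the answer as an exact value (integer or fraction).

M_X(t) = e^(8*t^2 - 2*t)
M^(2)(t) = (256*t^2*e^(8*t^2) - 64*t*e^(8*t^2) + 20*e^(8*t^2))*e^(-2*t)

E[X^2] = M^(2)(0) = 20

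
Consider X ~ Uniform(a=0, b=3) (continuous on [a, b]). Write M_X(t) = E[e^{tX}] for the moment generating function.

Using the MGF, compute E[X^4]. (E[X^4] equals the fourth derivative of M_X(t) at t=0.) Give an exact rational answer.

E[X^4] = D^4[M](0) = 81/5

M_X(t) = (e^(3*t) - 1)/(3*t)
D^4[M](t) = (27*t^4*e^(3*t) - 36*t^3*e^(3*t) + 36*t^2*e^(3*t) - 24*t*e^(3*t) + 8*e^(3*t) - 8)/t^5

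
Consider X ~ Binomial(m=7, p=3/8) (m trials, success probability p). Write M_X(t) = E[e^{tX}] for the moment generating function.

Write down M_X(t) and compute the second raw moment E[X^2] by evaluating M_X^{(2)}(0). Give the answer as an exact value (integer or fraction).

M_X(t) = (3*e^(t)/8 + 5/8)^7

E[X^2] = M′′(0) = 273/32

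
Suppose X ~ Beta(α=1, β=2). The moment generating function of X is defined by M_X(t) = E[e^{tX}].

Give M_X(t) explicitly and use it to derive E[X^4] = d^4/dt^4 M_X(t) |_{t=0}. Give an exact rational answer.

E[X^4] = M′′′′(0) = 1/15

M_X(t) = ₁F₁(1; 3; t)
M′(t) = ₁F₁(2; 4; t)/3
M′′(t) = ₁F₁(3; 5; t)/6
M′′′(t) = ₁F₁(4; 6; t)/10
M′′′′(t) = ₁F₁(5; 7; t)/15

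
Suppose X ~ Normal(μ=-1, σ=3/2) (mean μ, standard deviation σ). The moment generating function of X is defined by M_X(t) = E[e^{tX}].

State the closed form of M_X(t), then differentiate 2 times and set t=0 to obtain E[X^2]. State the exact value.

M_X(t) = e^(9*t^2/8 - t)
D^2[M](t) = (81*t^2*e^(9*t^2/8) - 72*t*e^(9*t^2/8) + 52*e^(9*t^2/8))*e^(-t)/16

E[X^2] = D^2[M](0) = 13/4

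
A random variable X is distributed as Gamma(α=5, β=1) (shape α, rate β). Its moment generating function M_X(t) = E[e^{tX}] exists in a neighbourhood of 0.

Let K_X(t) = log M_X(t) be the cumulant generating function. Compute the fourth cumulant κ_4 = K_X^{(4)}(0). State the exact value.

M_X(t) = (1 - t)^(-5)
K_X(t) = log M_X(t) = -5*log(1 - t)
K′(t) = -5/(t - 1)
K′′(t) = 5/(t^2 - 2*t + 1)
K′′′(t) = -10/(t^3 - 3*t^2 + 3*t - 1)
K′′′′(t) = 30/(t^4 - 4*t^3 + 6*t^2 - 4*t + 1)

κ_4 = K′′′′(0) = 30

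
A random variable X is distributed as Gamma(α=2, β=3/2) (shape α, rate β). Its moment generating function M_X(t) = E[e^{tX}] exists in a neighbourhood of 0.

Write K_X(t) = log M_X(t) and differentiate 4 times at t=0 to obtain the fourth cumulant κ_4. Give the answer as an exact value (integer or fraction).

M_X(t) = 9/(4*(3/2 - t)^2)
K_X(t) = log M_X(t) = -2*log(3/2 - t) - 2*log(2) + 2*log(3)
D^4[K](t) = 192/(16*t^4 - 96*t^3 + 216*t^2 - 216*t + 81)

κ_4 = D^4[K](0) = 64/27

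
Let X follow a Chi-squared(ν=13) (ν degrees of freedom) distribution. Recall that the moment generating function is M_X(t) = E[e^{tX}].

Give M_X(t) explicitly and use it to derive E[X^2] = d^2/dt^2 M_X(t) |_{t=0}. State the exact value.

M_X(t) = (1 - 2*t)^(-13/2)

E[X^2] = M^(2)(0) = 195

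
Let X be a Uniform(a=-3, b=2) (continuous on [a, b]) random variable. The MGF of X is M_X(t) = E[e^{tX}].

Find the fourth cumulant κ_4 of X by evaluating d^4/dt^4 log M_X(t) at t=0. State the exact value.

M_X(t) = (e^(2*t) - e^(-3*t))/(5*t)
K_X(t) = log M_X(t) = -log(t) + log(e^(2*t) - e^(-3*t)) - log(5)
K′(t) = (2*t*e^(5*t) + 3*t - e^(5*t) + 1)/(t*e^(5*t) - t)
K′′(t) = (-25*t^2*e^(5*t) + e^(10*t) - 2*e^(5*t) + 1)/(t^2*e^(10*t) - 2*t^2*e^(5*t) + t^2)
K′′′(t) = (125*t^3*e^(10*t) + 125*t^3*e^(5*t) - 2*e^(15*t) + 6*e^(10*t) - 6*e^(5*t) + 2)/(t^3*e^(15*t) - 3*t^3*e^(10*t) + 3*t^3*e^(5*t) - t^3)

κ_4 = K′′′′(0) = -125/24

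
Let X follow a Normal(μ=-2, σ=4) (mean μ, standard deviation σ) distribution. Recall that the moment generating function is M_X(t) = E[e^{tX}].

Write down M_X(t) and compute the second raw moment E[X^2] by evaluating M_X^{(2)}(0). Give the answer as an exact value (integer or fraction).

M_X(t) = e^(8*t^2 - 2*t)
M^(2)(t) = (256*t^2*e^(8*t^2) - 64*t*e^(8*t^2) + 20*e^(8*t^2))*e^(-2*t)

E[X^2] = M^(2)(0) = 20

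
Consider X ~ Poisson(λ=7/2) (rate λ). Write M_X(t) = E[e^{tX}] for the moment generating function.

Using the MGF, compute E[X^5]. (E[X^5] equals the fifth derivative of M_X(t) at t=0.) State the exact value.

M_X(t) = e^(7*e^(t)/2 - 7/2)
D^5[M](t) = (16807*e^(5*t)*e^(7*e^(t)/2) + 48020*e^(4*t)*e^(7*e^(t)/2) + 34300*e^(3*t)*e^(7*e^(t)/2) + 5880*e^(2*t)*e^(7*e^(t)/2) + 112*e^(t)*e^(7*e^(t)/2))*e^(-7/2)/32

E[X^5] = D^5[M](0) = 105119/32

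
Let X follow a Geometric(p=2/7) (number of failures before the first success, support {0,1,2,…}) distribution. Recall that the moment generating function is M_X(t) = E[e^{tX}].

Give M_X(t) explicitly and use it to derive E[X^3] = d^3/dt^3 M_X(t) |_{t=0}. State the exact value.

M_X(t) = 2/(7*(1 - 5*e^(t)/7))
M′(t) = 10*e^(t)/(25*e^(2*t) - 70*e^(t) + 49)
M′′(t) = (-50*e^(2*t) - 70*e^(t))/(125*e^(3*t) - 525*e^(2*t) + 735*e^(t) - 343)
M′′′(t) = (250*e^(3*t) + 1400*e^(2*t) + 490*e^(t))/(625*e^(4*t) - 3500*e^(3*t) + 7350*e^(2*t) - 6860*e^(t) + 2401)

E[X^3] = M′′′(0) = 535/4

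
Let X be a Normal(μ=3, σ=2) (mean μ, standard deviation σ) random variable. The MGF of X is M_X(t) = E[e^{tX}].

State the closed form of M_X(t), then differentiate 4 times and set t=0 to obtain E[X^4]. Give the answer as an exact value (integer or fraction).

M_X(t) = e^(2*t^2 + 3*t)
D^4[M](t) = 256*t^4*e^(3*t)*e^(2*t^2) + 768*t^3*e^(3*t)*e^(2*t^2) + 1248*t^2*e^(3*t)*e^(2*t^2) + 1008*t*e^(3*t)*e^(2*t^2) + 345*e^(3*t)*e^(2*t^2)

E[X^4] = D^4[M](0) = 345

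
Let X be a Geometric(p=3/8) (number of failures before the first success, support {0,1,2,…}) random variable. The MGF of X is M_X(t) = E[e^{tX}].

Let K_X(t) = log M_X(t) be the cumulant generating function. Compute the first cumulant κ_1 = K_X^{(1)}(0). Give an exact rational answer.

M_X(t) = 3/(8*(1 - 5*e^(t)/8))
K_X(t) = log M_X(t) = -log(1 - 5*e^(t)/8) - 3*log(2) + log(3)
K′(t) = -5*e^(t)/(5*e^(t) - 8)

κ_1 = K′(0) = 5/3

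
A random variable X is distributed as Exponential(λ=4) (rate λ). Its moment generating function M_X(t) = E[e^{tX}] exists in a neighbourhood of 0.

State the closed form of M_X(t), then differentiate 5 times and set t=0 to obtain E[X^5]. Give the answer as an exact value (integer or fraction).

E[X^5] = M^(5)(0) = 15/128

M_X(t) = 4/(4 - t)
M^(5)(t) = 480/(t^6 - 24*t^5 + 240*t^4 - 1280*t^3 + 3840*t^2 - 6144*t + 4096)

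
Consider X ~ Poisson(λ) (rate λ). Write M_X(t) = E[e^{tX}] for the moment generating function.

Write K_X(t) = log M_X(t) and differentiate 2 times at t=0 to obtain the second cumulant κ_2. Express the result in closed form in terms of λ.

κ_2 = D^2[K](0) = λ

M_X(t) = e^(λ*(e^(t) - 1))
K_X(t) = log M_X(t) = λ*(e^(t) - 1)
D^2[K](t) = λ*e^(t)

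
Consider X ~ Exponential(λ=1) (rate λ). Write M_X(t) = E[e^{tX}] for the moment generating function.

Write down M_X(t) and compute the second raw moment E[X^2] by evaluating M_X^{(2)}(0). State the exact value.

E[X^2] = d^2M/dt^2 |_{t=0} = 2

M_X(t) = 1/(1 - t)
dM/dt = 1/(t^2 - 2*t + 1)
d^2M/dt^2 = -2/(t^3 - 3*t^2 + 3*t - 1)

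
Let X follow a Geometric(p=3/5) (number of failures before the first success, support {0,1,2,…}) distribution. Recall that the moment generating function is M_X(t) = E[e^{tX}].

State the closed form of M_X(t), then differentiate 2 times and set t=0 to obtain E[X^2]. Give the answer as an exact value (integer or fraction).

M_X(t) = 3/(5*(1 - 2*e^(t)/5))
M^(2)(t) = (-12*e^(2*t) - 30*e^(t))/(8*e^(3*t) - 60*e^(2*t) + 150*e^(t) - 125)

E[X^2] = M^(2)(0) = 14/9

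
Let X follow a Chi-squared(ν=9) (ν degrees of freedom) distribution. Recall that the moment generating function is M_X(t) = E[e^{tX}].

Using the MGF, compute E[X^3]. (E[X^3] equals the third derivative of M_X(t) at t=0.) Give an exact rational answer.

E[X^3] = d^3M/dt^3 |_{t=0} = 1287

M_X(t) = (1 - 2*t)^(-9/2)
dM/dt = -9/(32*t^5*√(1 - 2*t) - 80*t^4*√(1 - 2*t) + 80*t^3*√(1 - 2*t) - 40*t^2*√(1 - 2*t) + 10*t*√(1 - 2*t) - √(1 - 2*t))
d^2M/dt^2 = 99/(64*t^6*√(1 - 2*t) - 192*t^5*√(1 - 2*t) + 240*t^4*√(1 - 2*t) - 160*t^3*√(1 - 2*t) + 60*t^2*√(1 - 2*t) - 12*t*√(1 - 2*t) + √(1 - 2*t))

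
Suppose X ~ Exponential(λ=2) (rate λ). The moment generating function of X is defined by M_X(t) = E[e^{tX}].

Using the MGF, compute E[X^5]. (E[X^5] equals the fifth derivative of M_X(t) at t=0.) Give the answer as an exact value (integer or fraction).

E[X^5] = M^(5)(0) = 15/4

M_X(t) = 2/(2 - t)
M^(5)(t) = 240/(t^6 - 12*t^5 + 60*t^4 - 160*t^3 + 240*t^2 - 192*t + 64)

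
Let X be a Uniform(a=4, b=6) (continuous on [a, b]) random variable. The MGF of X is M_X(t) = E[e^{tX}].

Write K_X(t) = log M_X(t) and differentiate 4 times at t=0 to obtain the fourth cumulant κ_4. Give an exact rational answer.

M_X(t) = (e^(6*t) - e^(4*t))/(2*t)
K_X(t) = log M_X(t) = -log(t) + log(e^(6*t) - e^(4*t)) - log(2)
K′(t) = (6*t*e^(2*t) - 4*t - e^(2*t) + 1)/(t*e^(2*t) - t)
K′′(t) = (-4*t^2*e^(2*t) + e^(4*t) - 2*e^(2*t) + 1)/(t^2*e^(4*t) - 2*t^2*e^(2*t) + t^2)
K′′′(t) = (8*t^3*e^(4*t) + 8*t^3*e^(2*t) - 2*e^(6*t) + 6*e^(4*t) - 6*e^(2*t) + 2)/(t^3*e^(6*t) - 3*t^3*e^(4*t) + 3*t^3*e^(2*t) - t^3)

κ_4 = K′′′′(0) = -2/15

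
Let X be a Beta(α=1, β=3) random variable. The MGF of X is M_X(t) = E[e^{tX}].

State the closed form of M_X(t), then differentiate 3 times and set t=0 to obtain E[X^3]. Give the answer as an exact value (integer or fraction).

M_X(t) = ₁F₁(1; 4; t)
D^3[M](t) = ₁F₁(4; 7; t)/20

E[X^3] = D^3[M](0) = 1/20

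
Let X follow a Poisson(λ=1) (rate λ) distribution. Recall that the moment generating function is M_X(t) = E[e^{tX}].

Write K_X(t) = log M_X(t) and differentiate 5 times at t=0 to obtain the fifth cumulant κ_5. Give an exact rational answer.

M_X(t) = e^(e^(t) - 1)
K_X(t) = log M_X(t) = e^(t) - 1
K′(t) = e^(t)
K′′(t) = e^(t)
K′′′(t) = e^(t)
K′′′′(t) = e^(t)
K′′′′′(t) = e^(t)

κ_5 = K′′′′′(0) = 1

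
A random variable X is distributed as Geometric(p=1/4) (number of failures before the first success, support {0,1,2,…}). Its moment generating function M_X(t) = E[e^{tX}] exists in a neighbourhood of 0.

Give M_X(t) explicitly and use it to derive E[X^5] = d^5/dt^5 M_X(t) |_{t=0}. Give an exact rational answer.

E[X^5] = M′′′′′(0) = 52923

M_X(t) = 1/(4*(1 - 3*e^(t)/4))
M′(t) = 3*e^(t)/(9*e^(2*t) - 24*e^(t) + 16)
M′′(t) = (-9*e^(2*t) - 12*e^(t))/(27*e^(3*t) - 108*e^(2*t) + 144*e^(t) - 64)
M′′′(t) = (27*e^(3*t) + 144*e^(2*t) + 48*e^(t))/(81*e^(4*t) - 432*e^(3*t) + 864*e^(2*t) - 768*e^(t) + 256)
M′′′′(t) = (-81*e^(4*t) - 1188*e^(3*t) - 1584*e^(2*t) - 192*e^(t))/(243*e^(5*t) - 1620*e^(4*t) + 4320*e^(3*t) - 5760*e^(2*t) + 3840*e^(t) - 1024)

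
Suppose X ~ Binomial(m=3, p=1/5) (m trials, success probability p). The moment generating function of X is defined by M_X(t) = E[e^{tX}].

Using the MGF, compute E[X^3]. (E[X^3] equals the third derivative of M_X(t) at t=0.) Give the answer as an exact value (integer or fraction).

M_X(t) = (e^(t)/5 + 4/5)^3
dM/dt = 3*e^(3*t)/125 + 24*e^(2*t)/125 + 48*e^(t)/125
d^2M/dt^2 = 9*e^(3*t)/125 + 48*e^(2*t)/125 + 48*e^(t)/125
d^3M/dt^3 = 27*e^(3*t)/125 + 96*e^(2*t)/125 + 48*e^(t)/125

E[X^3] = d^3M/dt^3 |_{t=0} = 171/125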